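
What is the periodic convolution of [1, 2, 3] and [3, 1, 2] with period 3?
Use y[k] = Σ_j s[j]·t[(k-j) mod 3]. y[0] = 1×3 + 2×2 + 3×1 = 10; y[1] = 1×1 + 2×3 + 3×2 = 13; y[2] = 1×2 + 2×1 + 3×3 = 13. Result: [10, 13, 13]

[10, 13, 13]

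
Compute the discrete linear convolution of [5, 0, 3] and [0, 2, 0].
y[0] = 5×0 = 0; y[1] = 5×2 + 0×0 = 10; y[2] = 5×0 + 0×2 + 3×0 = 0; y[3] = 0×0 + 3×2 = 6; y[4] = 3×0 = 0

[0, 10, 0, 6, 0]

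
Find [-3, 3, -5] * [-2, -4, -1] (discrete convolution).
y[0] = -3×-2 = 6; y[1] = -3×-4 + 3×-2 = 6; y[2] = -3×-1 + 3×-4 + -5×-2 = 1; y[3] = 3×-1 + -5×-4 = 17; y[4] = -5×-1 = 5

[6, 6, 1, 17, 5]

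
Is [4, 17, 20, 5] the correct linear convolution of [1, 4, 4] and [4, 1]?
Recompute linear convolution of [1, 4, 4] and [4, 1]: y[0] = 1×4 = 4; y[1] = 1×1 + 4×4 = 17; y[2] = 4×1 + 4×4 = 20; y[3] = 4×1 = 4 → [4, 17, 20, 4]. Compare to given [4, 17, 20, 5]: they differ at index 3: given 5, correct 4, so answer: No

No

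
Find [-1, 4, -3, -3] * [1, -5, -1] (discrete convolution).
y[0] = -1×1 = -1; y[1] = -1×-5 + 4×1 = 9; y[2] = -1×-1 + 4×-5 + -3×1 = -22; y[3] = 4×-1 + -3×-5 + -3×1 = 8; y[4] = -3×-1 + -3×-5 = 18; y[5] = -3×-1 = 3

[-1, 9, -22, 8, 18, 3]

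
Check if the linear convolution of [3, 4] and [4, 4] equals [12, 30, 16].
Recompute linear convolution of [3, 4] and [4, 4]: y[0] = 3×4 = 12; y[1] = 3×4 + 4×4 = 28; y[2] = 4×4 = 16 → [12, 28, 16]. Compare to given [12, 30, 16]: they differ at index 1: given 30, correct 28, so answer: No

No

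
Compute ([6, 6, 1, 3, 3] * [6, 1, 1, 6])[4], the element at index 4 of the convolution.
Use y[k] = Σ_i a[i]·b[k-i] at k=4. y[4] = 6×6 + 1×1 + 3×1 + 3×6 = 58

58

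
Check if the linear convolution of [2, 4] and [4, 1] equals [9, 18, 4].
Recompute linear convolution of [2, 4] and [4, 1]: y[0] = 2×4 = 8; y[1] = 2×1 + 4×4 = 18; y[2] = 4×1 = 4 → [8, 18, 4]. Compare to given [9, 18, 4]: they differ at index 0: given 9, correct 8, so answer: No

No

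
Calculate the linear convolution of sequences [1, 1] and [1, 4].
y[0] = 1×1 = 1; y[1] = 1×4 + 1×1 = 5; y[2] = 1×4 = 4

[1, 5, 4]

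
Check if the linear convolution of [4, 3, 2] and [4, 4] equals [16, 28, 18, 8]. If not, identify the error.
Recompute linear convolution of [4, 3, 2] and [4, 4]: y[0] = 4×4 = 16; y[1] = 4×4 + 3×4 = 28; y[2] = 3×4 + 2×4 = 20; y[3] = 2×4 = 8 → [16, 28, 20, 8]. Compare to given [16, 28, 18, 8]: they differ at index 2: given 18, correct 20, so answer: No

No. Error at index 2: given 18, correct 20.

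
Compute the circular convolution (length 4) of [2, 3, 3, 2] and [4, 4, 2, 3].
Use y[k] = Σ_j a[j]·b[(k-j) mod 4]. y[0] = 2×4 + 3×3 + 3×2 + 2×4 = 31; y[1] = 2×4 + 3×4 + 3×3 + 2×2 = 33; y[2] = 2×2 + 3×4 + 3×4 + 2×3 = 34; y[3] = 2×3 + 3×2 + 3×4 + 2×4 = 32. Result: [31, 33, 34, 32]

[31, 33, 34, 32]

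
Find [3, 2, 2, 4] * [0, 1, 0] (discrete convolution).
y[0] = 3×0 = 0; y[1] = 3×1 + 2×0 = 3; y[2] = 3×0 + 2×1 + 2×0 = 2; y[3] = 2×0 + 2×1 + 4×0 = 2; y[4] = 2×0 + 4×1 = 4; y[5] = 4×0 = 0

[0, 3, 2, 2, 4, 0]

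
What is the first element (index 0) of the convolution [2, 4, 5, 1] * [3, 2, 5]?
Use y[k] = Σ_i a[i]·b[k-i] at k=0. y[0] = 2×3 = 6

6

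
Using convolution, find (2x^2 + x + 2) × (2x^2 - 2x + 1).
Ascending coefficients: a = [2, 1, 2], b = [1, -2, 2]. c[0] = 2×1 = 2; c[1] = 2×-2 + 1×1 = -3; c[2] = 2×2 + 1×-2 + 2×1 = 4; c[3] = 1×2 + 2×-2 = -2; c[4] = 2×2 = 4. Result coefficients: [2, -3, 4, -2, 4] → 4x^4 - 2x^3 + 4x^2 - 3x + 2

4x^4 - 2x^3 + 4x^2 - 3x + 2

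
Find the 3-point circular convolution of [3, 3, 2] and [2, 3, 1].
Use y[k] = Σ_j a[j]·b[(k-j) mod 3]. y[0] = 3×2 + 3×1 + 2×3 = 15; y[1] = 3×3 + 3×2 + 2×1 = 17; y[2] = 3×1 + 3×3 + 2×2 = 16. Result: [15, 17, 16]

[15, 17, 16]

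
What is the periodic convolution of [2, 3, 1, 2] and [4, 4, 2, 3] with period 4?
Use y[k] = Σ_j x[j]·h[(k-j) mod 4]. y[0] = 2×4 + 3×3 + 1×2 + 2×4 = 27; y[1] = 2×4 + 3×4 + 1×3 + 2×2 = 27; y[2] = 2×2 + 3×4 + 1×4 + 2×3 = 26; y[3] = 2×3 + 3×2 + 1×4 + 2×4 = 24. Result: [27, 27, 26, 24]

[27, 27, 26, 24]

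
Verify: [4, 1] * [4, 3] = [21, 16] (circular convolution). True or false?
Recompute circular convolution of [4, 1] and [4, 3]: y[0] = 4×4 + 1×3 = 19; y[1] = 4×3 + 1×4 = 16 → [19, 16]. Compare to given [21, 16]: they differ at index 0: given 21, correct 19, so answer: No

No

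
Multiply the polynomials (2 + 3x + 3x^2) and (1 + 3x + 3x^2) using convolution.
Ascending coefficients: a = [2, 3, 3], b = [1, 3, 3]. c[0] = 2×1 = 2; c[1] = 2×3 + 3×1 = 9; c[2] = 2×3 + 3×3 + 3×1 = 18; c[3] = 3×3 + 3×3 = 18; c[4] = 3×3 = 9. Result coefficients: [2, 9, 18, 18, 9] → 2 + 9x + 18x^2 + 18x^3 + 9x^4

2 + 9x + 18x^2 + 18x^3 + 9x^4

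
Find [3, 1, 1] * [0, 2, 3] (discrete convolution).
y[0] = 3×0 = 0; y[1] = 3×2 + 1×0 = 6; y[2] = 3×3 + 1×2 + 1×0 = 11; y[3] = 1×3 + 1×2 = 5; y[4] = 1×3 = 3

[0, 6, 11, 5, 3]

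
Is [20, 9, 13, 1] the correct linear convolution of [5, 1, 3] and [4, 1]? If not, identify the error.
Recompute linear convolution of [5, 1, 3] and [4, 1]: y[0] = 5×4 = 20; y[1] = 5×1 + 1×4 = 9; y[2] = 1×1 + 3×4 = 13; y[3] = 3×1 = 3 → [20, 9, 13, 3]. Compare to given [20, 9, 13, 1]: they differ at index 3: given 1, correct 3, so answer: No

No. Error at index 3: given 1, correct 3.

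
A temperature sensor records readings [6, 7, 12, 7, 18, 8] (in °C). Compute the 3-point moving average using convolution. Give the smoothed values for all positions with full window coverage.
3-point moving average kernel = [1, 1, 1]. Apply in 'valid' mode (full window coverage): avg[0] = (6 + 7 + 12) / 3 = 8.33; avg[1] = (7 + 12 + 7) / 3 = 8.67; avg[2] = (12 + 7 + 18) / 3 = 12.33; avg[3] = (7 + 18 + 8) / 3 = 11.0. Smoothed values: [8.33, 8.67, 12.33, 11.0]

[8.33, 8.67, 12.33, 11.0]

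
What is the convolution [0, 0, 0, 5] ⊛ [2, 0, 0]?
y[0] = 0×2 = 0; y[1] = 0×0 + 0×2 = 0; y[2] = 0×0 + 0×0 + 0×2 = 0; y[3] = 0×0 + 0×0 + 5×2 = 10; y[4] = 0×0 + 5×0 = 0; y[5] = 5×0 = 0

[0, 0, 0, 10, 0, 0]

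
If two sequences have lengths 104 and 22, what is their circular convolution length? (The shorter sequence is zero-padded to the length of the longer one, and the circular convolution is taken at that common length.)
Circular convolution (zero-padding the shorter input) has length max(m, n) = max(104, 22) = 104

104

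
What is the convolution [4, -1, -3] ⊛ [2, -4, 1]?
y[0] = 4×2 = 8; y[1] = 4×-4 + -1×2 = -18; y[2] = 4×1 + -1×-4 + -3×2 = 2; y[3] = -1×1 + -3×-4 = 11; y[4] = -3×1 = -3

[8, -18, 2, 11, -3]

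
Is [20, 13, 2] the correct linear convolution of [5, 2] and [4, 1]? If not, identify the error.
Recompute linear convolution of [5, 2] and [4, 1]: y[0] = 5×4 = 20; y[1] = 5×1 + 2×4 = 13; y[2] = 2×1 = 2 → [20, 13, 2]. Given [20, 13, 2] matches, so answer: Yes

Yes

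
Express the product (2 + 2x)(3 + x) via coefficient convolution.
Ascending coefficients: a = [2, 2], b = [3, 1]. c[0] = 2×3 = 6; c[1] = 2×1 + 2×3 = 8; c[2] = 2×1 = 2. Result coefficients: [6, 8, 2] → 6 + 8x + 2x^2

6 + 8x + 2x^2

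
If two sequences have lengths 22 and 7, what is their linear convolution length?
Linear/full convolution length: m + n - 1 = 22 + 7 - 1 = 28

28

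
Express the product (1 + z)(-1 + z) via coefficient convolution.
Ascending coefficients: a = [1, 1], b = [-1, 1]. c[0] = 1×-1 = -1; c[1] = 1×1 + 1×-1 = 0; c[2] = 1×1 = 1. Result coefficients: [-1, 0, 1] → -1 + z^2

-1 + z^2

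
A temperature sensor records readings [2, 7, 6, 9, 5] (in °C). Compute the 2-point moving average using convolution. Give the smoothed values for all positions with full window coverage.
2-point moving average kernel = [1, 1]. Apply in 'valid' mode (full window coverage): avg[0] = (2 + 7) / 2 = 4.5; avg[1] = (7 + 6) / 2 = 6.5; avg[2] = (6 + 9) / 2 = 7.5; avg[3] = (9 + 5) / 2 = 7.0. Smoothed values: [4.5, 6.5, 7.5, 7.0]

[4.5, 6.5, 7.5, 7.0]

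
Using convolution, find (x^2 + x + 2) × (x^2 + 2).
Ascending coefficients: a = [2, 1, 1], b = [2, 0, 1]. c[0] = 2×2 = 4; c[1] = 2×0 + 1×2 = 2; c[2] = 2×1 + 1×0 + 1×2 = 4; c[3] = 1×1 + 1×0 = 1; c[4] = 1×1 = 1. Result coefficients: [4, 2, 4, 1, 1] → x^4 + x^3 + 4x^2 + 2x + 4

x^4 + x^3 + 4x^2 + 2x + 4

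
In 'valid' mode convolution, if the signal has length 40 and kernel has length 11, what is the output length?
'Valid' mode counts only positions where the kernel fully overlaps the signal: m - n + 1 = 40 - 11 + 1 = 30

30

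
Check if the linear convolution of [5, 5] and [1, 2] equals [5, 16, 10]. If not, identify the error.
Recompute linear convolution of [5, 5] and [1, 2]: y[0] = 5×1 = 5; y[1] = 5×2 + 5×1 = 15; y[2] = 5×2 = 10 → [5, 15, 10]. Compare to given [5, 16, 10]: they differ at index 1: given 16, correct 15, so answer: No

No. Error at index 1: given 16, correct 15.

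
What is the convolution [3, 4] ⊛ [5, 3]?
y[0] = 3×5 = 15; y[1] = 3×3 + 4×5 = 29; y[2] = 4×3 = 12

[15, 29, 12]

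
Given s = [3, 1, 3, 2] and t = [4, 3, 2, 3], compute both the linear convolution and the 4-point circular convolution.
Linear: y_lin[0] = 3×4 = 12; y_lin[1] = 3×3 + 1×4 = 13; y_lin[2] = 3×2 + 1×3 + 3×4 = 21; y_lin[3] = 3×3 + 1×2 + 3×3 + 2×4 = 28; y_lin[4] = 1×3 + 3×2 + 2×3 = 15; y_lin[5] = 3×3 + 2×2 = 13; y_lin[6] = 2×3 = 6 → [12, 13, 21, 28, 15, 13, 6]. Circular (length 4): y[0] = 3×4 + 1×3 + 3×2 + 2×3 = 27; y[1] = 3×3 + 1×4 + 3×3 + 2×2 = 26; y[2] = 3×2 + 1×3 + 3×4 + 2×3 = 27; y[3] = 3×3 + 1×2 + 3×3 + 2×4 = 28 → [27, 26, 27, 28]

Linear: [12, 13, 21, 28, 15, 13, 6], Circular: [27, 26, 27, 28]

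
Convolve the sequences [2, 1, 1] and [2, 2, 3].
y[0] = 2×2 = 4; y[1] = 2×2 + 1×2 = 6; y[2] = 2×3 + 1×2 + 1×2 = 10; y[3] = 1×3 + 1×2 = 5; y[4] = 1×3 = 3

[4, 6, 10, 5, 3]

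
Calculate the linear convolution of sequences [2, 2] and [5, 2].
y[0] = 2×5 = 10; y[1] = 2×2 + 2×5 = 14; y[2] = 2×2 = 4

[10, 14, 4]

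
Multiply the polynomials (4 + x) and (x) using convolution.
Ascending coefficients: a = [4, 1], b = [0, 1]. c[0] = 4×0 = 0; c[1] = 4×1 + 1×0 = 4; c[2] = 1×1 = 1. Result coefficients: [0, 4, 1] → 4x + x^2

4x + x^2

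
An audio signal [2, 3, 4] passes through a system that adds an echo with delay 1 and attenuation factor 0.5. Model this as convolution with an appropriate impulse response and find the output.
Direct-path + delayed-attenuated-path model → impulse response h = [1, 0.5] (1 at lag 0, 0.5 at lag 1). Output y[n] = x[n] + 0.5·x[n - 1] (with x[n] = 0 outside 0..2): y[0] = 2 + 0.5×0 = 2; y[1] = 3 + 0.5×2 = 4.0; y[2] = 4 + 0.5×3 = 5.5; y[3] = 0 + 0.5×4 = 2.0. So y = [2, 4.0, 5.5, 2.0]

[2, 4.0, 5.5, 2.0]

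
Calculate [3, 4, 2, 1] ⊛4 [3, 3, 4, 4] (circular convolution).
Use y[k] = Σ_j x[j]·h[(k-j) mod 4]. y[0] = 3×3 + 4×4 + 2×4 + 1×3 = 36; y[1] = 3×3 + 4×3 + 2×4 + 1×4 = 33; y[2] = 3×4 + 4×3 + 2×3 + 1×4 = 34; y[3] = 3×4 + 4×4 + 2×3 + 1×3 = 37. Result: [36, 33, 34, 37]

[36, 33, 34, 37]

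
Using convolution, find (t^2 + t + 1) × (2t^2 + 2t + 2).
Ascending coefficients: a = [1, 1, 1], b = [2, 2, 2]. c[0] = 1×2 = 2; c[1] = 1×2 + 1×2 = 4; c[2] = 1×2 + 1×2 + 1×2 = 6; c[3] = 1×2 + 1×2 = 4; c[4] = 1×2 = 2. Result coefficients: [2, 4, 6, 4, 2] → 2t^4 + 4t^3 + 6t^2 + 4t + 2

2t^4 + 4t^3 + 6t^2 + 4t + 2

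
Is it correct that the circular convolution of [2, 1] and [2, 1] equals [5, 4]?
Recompute circular convolution of [2, 1] and [2, 1]: y[0] = 2×2 + 1×1 = 5; y[1] = 2×1 + 1×2 = 4 → [5, 4]. Given [5, 4] matches, so answer: Yes

Yes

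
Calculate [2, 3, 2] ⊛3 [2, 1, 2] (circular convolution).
Use y[k] = Σ_j x[j]·h[(k-j) mod 3]. y[0] = 2×2 + 3×2 + 2×1 = 12; y[1] = 2×1 + 3×2 + 2×2 = 12; y[2] = 2×2 + 3×1 + 2×2 = 11. Result: [12, 12, 11]

[12, 12, 11]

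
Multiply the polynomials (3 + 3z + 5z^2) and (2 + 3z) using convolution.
Ascending coefficients: a = [3, 3, 5], b = [2, 3]. c[0] = 3×2 = 6; c[1] = 3×3 + 3×2 = 15; c[2] = 3×3 + 5×2 = 19; c[3] = 5×3 = 15. Result coefficients: [6, 15, 19, 15] → 6 + 15z + 19z^2 + 15z^3

6 + 15z + 19z^2 + 15z^3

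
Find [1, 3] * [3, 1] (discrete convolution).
y[0] = 1×3 = 3; y[1] = 1×1 + 3×3 = 10; y[2] = 3×1 = 3

[3, 10, 3]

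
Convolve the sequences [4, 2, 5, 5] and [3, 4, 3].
y[0] = 4×3 = 12; y[1] = 4×4 + 2×3 = 22; y[2] = 4×3 + 2×4 + 5×3 = 35; y[3] = 2×3 + 5×4 + 5×3 = 41; y[4] = 5×3 + 5×4 = 35; y[5] = 5×3 = 15

[12, 22, 35, 41, 35, 15]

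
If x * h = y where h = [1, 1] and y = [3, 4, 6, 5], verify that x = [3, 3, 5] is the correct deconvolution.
Forward-compute [3, 3, 5] * [1, 1]: y[0] = 3×1 = 3; y[1] = 3×1 + 3×1 = 6; y[2] = 3×1 + 5×1 = 8; y[3] = 5×1 = 5 → [3, 6, 8, 5]. Does not match given y = [3, 4, 6, 5].

Not verified. [3, 3, 5] * [1, 1] = [3, 6, 8, 5], which differs from [3, 4, 6, 5] at index 1.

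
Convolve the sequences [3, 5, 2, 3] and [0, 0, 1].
y[0] = 3×0 = 0; y[1] = 3×0 + 5×0 = 0; y[2] = 3×1 + 5×0 + 2×0 = 3; y[3] = 5×1 + 2×0 + 3×0 = 5; y[4] = 2×1 + 3×0 = 2; y[5] = 3×1 = 3

[0, 0, 3, 5, 2, 3]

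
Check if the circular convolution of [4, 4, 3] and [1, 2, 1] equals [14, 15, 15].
Recompute circular convolution of [4, 4, 3] and [1, 2, 1]: y[0] = 4×1 + 4×1 + 3×2 = 14; y[1] = 4×2 + 4×1 + 3×1 = 15; y[2] = 4×1 + 4×2 + 3×1 = 15 → [14, 15, 15]. Given [14, 15, 15] matches, so answer: Yes

Yes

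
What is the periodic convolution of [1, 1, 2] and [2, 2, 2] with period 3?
Use y[k] = Σ_j a[j]·b[(k-j) mod 3]. y[0] = 1×2 + 1×2 + 2×2 = 8; y[1] = 1×2 + 1×2 + 2×2 = 8; y[2] = 1×2 + 1×2 + 2×2 = 8. Result: [8, 8, 8]

[8, 8, 8]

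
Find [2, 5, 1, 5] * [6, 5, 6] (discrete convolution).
y[0] = 2×6 = 12; y[1] = 2×5 + 5×6 = 40; y[2] = 2×6 + 5×5 + 1×6 = 43; y[3] = 5×6 + 1×5 + 5×6 = 65; y[4] = 1×6 + 5×5 = 31; y[5] = 5×6 = 30

[12, 40, 43, 65, 31, 30]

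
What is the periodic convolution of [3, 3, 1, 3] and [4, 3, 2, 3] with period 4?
Use y[k] = Σ_j u[j]·v[(k-j) mod 4]. y[0] = 3×4 + 3×3 + 1×2 + 3×3 = 32; y[1] = 3×3 + 3×4 + 1×3 + 3×2 = 30; y[2] = 3×2 + 3×3 + 1×4 + 3×3 = 28; y[3] = 3×3 + 3×2 + 1×3 + 3×4 = 30. Result: [32, 30, 28, 30]

[32, 30, 28, 30]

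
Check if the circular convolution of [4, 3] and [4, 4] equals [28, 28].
Recompute circular convolution of [4, 3] and [4, 4]: y[0] = 4×4 + 3×4 = 28; y[1] = 4×4 + 3×4 = 28 → [28, 28]. Given [28, 28] matches, so answer: Yes

Yes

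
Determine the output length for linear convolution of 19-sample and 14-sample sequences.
Linear/full convolution length: m + n - 1 = 19 + 14 - 1 = 32

32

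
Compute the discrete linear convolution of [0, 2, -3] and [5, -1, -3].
y[0] = 0×5 = 0; y[1] = 0×-1 + 2×5 = 10; y[2] = 0×-3 + 2×-1 + -3×5 = -17; y[3] = 2×-3 + -3×-1 = -3; y[4] = -3×-3 = 9

[0, 10, -17, -3, 9]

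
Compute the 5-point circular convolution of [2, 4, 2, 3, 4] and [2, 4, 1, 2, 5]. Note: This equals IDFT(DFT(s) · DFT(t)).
Either evaluate y[k] = Σ_j s[j]·t[(k-j) mod 5] directly, or use IDFT(DFT(s) · DFT(t)). y[0] = 2×2 + 4×5 + 2×2 + 3×1 + 4×4 = 47; y[1] = 2×4 + 4×2 + 2×5 + 3×2 + 4×1 = 36; y[2] = 2×1 + 4×4 + 2×2 + 3×5 + 4×2 = 45; y[3] = 2×2 + 4×1 + 2×4 + 3×2 + 4×5 = 42; y[4] = 2×5 + 4×2 + 2×1 + 3×4 + 4×2 = 40. Result: [47, 36, 45, 42, 40]

[47, 36, 45, 42, 40]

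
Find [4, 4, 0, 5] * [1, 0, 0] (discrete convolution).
y[0] = 4×1 = 4; y[1] = 4×0 + 4×1 = 4; y[2] = 4×0 + 4×0 + 0×1 = 0; y[3] = 4×0 + 0×0 + 5×1 = 5; y[4] = 0×0 + 5×0 = 0; y[5] = 5×0 = 0

[4, 4, 0, 5, 0, 0]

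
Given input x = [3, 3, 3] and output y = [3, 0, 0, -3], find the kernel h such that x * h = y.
Output length 4 = len(x) + len(h) - 1 ⇒ len(h) = 2. Solve h forward using h[k] = (y[k] - Σ_{i≥1} x[i]·h[k-i]) / x[0]: h[0] = y[0] / x[0] = 3 / 3 = 1; h[1] = (y[1] - 3×1) / x[0] = (0 - 3×1) / 3 = -1. So h = [1, -1]. Forward-check [3, 3, 3] * [1, -1]: y[0] = 3×1 = 3; y[1] = 3×-1 + 3×1 = 0; y[2] = 3×-1 + 3×1 = 0; y[3] = 3×-1 = -3 → [3, 0, 0, -3] ✓

[1, -1]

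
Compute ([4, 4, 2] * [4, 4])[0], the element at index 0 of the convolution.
Use y[k] = Σ_i a[i]·b[k-i] at k=0. y[0] = 4×4 = 16

16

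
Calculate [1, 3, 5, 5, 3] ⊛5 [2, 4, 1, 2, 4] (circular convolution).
Use y[k] = Σ_j s[j]·t[(k-j) mod 5]. y[0] = 1×2 + 3×4 + 5×2 + 5×1 + 3×4 = 41; y[1] = 1×4 + 3×2 + 5×4 + 5×2 + 3×1 = 43; y[2] = 1×1 + 3×4 + 5×2 + 5×4 + 3×2 = 49; y[3] = 1×2 + 3×1 + 5×4 + 5×2 + 3×4 = 47; y[4] = 1×4 + 3×2 + 5×1 + 5×4 + 3×2 = 41. Result: [41, 43, 49, 47, 41]

[41, 43, 49, 47, 41]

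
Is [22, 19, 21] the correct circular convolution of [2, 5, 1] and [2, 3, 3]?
Recompute circular convolution of [2, 5, 1] and [2, 3, 3]: y[0] = 2×2 + 5×3 + 1×3 = 22; y[1] = 2×3 + 5×2 + 1×3 = 19; y[2] = 2×3 + 5×3 + 1×2 = 23 → [22, 19, 23]. Compare to given [22, 19, 21]: they differ at index 2: given 21, correct 23, so answer: No

No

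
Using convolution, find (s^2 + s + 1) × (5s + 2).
Ascending coefficients: a = [1, 1, 1], b = [2, 5]. c[0] = 1×2 = 2; c[1] = 1×5 + 1×2 = 7; c[2] = 1×5 + 1×2 = 7; c[3] = 1×5 = 5. Result coefficients: [2, 7, 7, 5] → 5s^3 + 7s^2 + 7s + 2

5s^3 + 7s^2 + 7s + 2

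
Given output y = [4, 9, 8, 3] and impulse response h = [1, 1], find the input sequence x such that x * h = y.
Deconvolve y=[4, 9, 8, 3] by h=[1, 1]. Since h[0]=1, solve forward: x[0] = y[0] / 1 = 4; x[1] = (y[1] - 4×1) / 1 = 5; x[2] = (y[2] - 5×1) / 1 = 3. So x = [4, 5, 3]. Check by forward convolution: y[0] = 4×1 = 4; y[1] = 4×1 + 5×1 = 9; y[2] = 5×1 + 3×1 = 8; y[3] = 3×1 = 3

[4, 5, 3]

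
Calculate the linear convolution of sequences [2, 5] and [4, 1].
y[0] = 2×4 = 8; y[1] = 2×1 + 5×4 = 22; y[2] = 5×1 = 5

[8, 22, 5]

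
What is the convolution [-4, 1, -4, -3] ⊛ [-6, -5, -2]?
y[0] = -4×-6 = 24; y[1] = -4×-5 + 1×-6 = 14; y[2] = -4×-2 + 1×-5 + -4×-6 = 27; y[3] = 1×-2 + -4×-5 + -3×-6 = 36; y[4] = -4×-2 + -3×-5 = 23; y[5] = -3×-2 = 6

[24, 14, 27, 36, 23, 6]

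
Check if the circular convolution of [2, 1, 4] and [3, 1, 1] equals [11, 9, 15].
Recompute circular convolution of [2, 1, 4] and [3, 1, 1]: y[0] = 2×3 + 1×1 + 4×1 = 11; y[1] = 2×1 + 1×3 + 4×1 = 9; y[2] = 2×1 + 1×1 + 4×3 = 15 → [11, 9, 15]. Given [11, 9, 15] matches, so answer: Yes

Yes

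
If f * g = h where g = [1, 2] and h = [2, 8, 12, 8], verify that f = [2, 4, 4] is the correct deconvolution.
Forward-compute [2, 4, 4] * [1, 2]: h[0] = 2×1 = 2; h[1] = 2×2 + 4×1 = 8; h[2] = 4×2 + 4×1 = 12; h[3] = 4×2 = 8 → [2, 8, 12, 8]. Matches given h = [2, 8, 12, 8], so verified.

Verified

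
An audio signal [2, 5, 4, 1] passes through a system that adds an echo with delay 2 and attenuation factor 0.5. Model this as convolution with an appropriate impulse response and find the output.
Direct-path + delayed-attenuated-path model → impulse response h = [1, 0, 0.5] (1 at lag 0, 0.5 at lag 2). Output y[n] = x[n] + 0.5·x[n - 2] (with x[n] = 0 outside 0..3): y[0] = 2 + 0.5×0 = 2; y[1] = 5 + 0.5×0 = 5; y[2] = 4 + 0.5×2 = 5.0; y[3] = 1 + 0.5×5 = 3.5; y[4] = 0 + 0.5×4 = 2.0; y[5] = 0 + 0.5×1 = 0.5. So y = [2, 5, 5.0, 3.5, 2.0, 0.5]

[2, 5, 5.0, 3.5, 2.0, 0.5]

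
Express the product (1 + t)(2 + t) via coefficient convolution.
Ascending coefficients: a = [1, 1], b = [2, 1]. c[0] = 1×2 = 2; c[1] = 1×1 + 1×2 = 3; c[2] = 1×1 = 1. Result coefficients: [2, 3, 1] → 2 + 3t + t^2

2 + 3t + t^2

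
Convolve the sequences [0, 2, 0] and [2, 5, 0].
y[0] = 0×2 = 0; y[1] = 0×5 + 2×2 = 4; y[2] = 0×0 + 2×5 + 0×2 = 10; y[3] = 2×0 + 0×5 = 0; y[4] = 0×0 = 0

[0, 4, 10, 0, 0]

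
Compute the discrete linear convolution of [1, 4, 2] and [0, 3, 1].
y[0] = 1×0 = 0; y[1] = 1×3 + 4×0 = 3; y[2] = 1×1 + 4×3 + 2×0 = 13; y[3] = 4×1 + 2×3 = 10; y[4] = 2×1 = 2

[0, 3, 13, 10, 2]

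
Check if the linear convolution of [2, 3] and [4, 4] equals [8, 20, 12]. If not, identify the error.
Recompute linear convolution of [2, 3] and [4, 4]: y[0] = 2×4 = 8; y[1] = 2×4 + 3×4 = 20; y[2] = 3×4 = 12 → [8, 20, 12]. Given [8, 20, 12] matches, so answer: Yes

Yes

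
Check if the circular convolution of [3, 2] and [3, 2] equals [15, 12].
Recompute circular convolution of [3, 2] and [3, 2]: y[0] = 3×3 + 2×2 = 13; y[1] = 3×2 + 2×3 = 12 → [13, 12]. Compare to given [15, 12]: they differ at index 0: given 15, correct 13, so answer: No

No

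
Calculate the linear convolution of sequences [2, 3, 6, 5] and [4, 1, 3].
y[0] = 2×4 = 8; y[1] = 2×1 + 3×4 = 14; y[2] = 2×3 + 3×1 + 6×4 = 33; y[3] = 3×3 + 6×1 + 5×4 = 35; y[4] = 6×3 + 5×1 = 23; y[5] = 5×3 = 15

[8, 14, 33, 35, 23, 15]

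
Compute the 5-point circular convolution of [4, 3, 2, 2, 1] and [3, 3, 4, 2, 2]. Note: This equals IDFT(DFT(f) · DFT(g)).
Either evaluate y[k] = Σ_j f[j]·g[(k-j) mod 5] directly, or use IDFT(DFT(f) · DFT(g)). y[0] = 4×3 + 3×2 + 2×2 + 2×4 + 1×3 = 33; y[1] = 4×3 + 3×3 + 2×2 + 2×2 + 1×4 = 33; y[2] = 4×4 + 3×3 + 2×3 + 2×2 + 1×2 = 37; y[3] = 4×2 + 3×4 + 2×3 + 2×3 + 1×2 = 34; y[4] = 4×2 + 3×2 + 2×4 + 2×3 + 1×3 = 31. Result: [33, 33, 37, 34, 31]

[33, 33, 37, 34, 31]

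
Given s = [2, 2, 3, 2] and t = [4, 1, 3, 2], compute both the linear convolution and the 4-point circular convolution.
Linear: y_lin[0] = 2×4 = 8; y_lin[1] = 2×1 + 2×4 = 10; y_lin[2] = 2×3 + 2×1 + 3×4 = 20; y_lin[3] = 2×2 + 2×3 + 3×1 + 2×4 = 21; y_lin[4] = 2×2 + 3×3 + 2×1 = 15; y_lin[5] = 3×2 + 2×3 = 12; y_lin[6] = 2×2 = 4 → [8, 10, 20, 21, 15, 12, 4]. Circular (length 4): y[0] = 2×4 + 2×2 + 3×3 + 2×1 = 23; y[1] = 2×1 + 2×4 + 3×2 + 2×3 = 22; y[2] = 2×3 + 2×1 + 3×4 + 2×2 = 24; y[3] = 2×2 + 2×3 + 3×1 + 2×4 = 21 → [23, 22, 24, 21]

Linear: [8, 10, 20, 21, 15, 12, 4], Circular: [23, 22, 24, 21]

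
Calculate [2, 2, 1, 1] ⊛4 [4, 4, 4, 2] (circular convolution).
Use y[k] = Σ_j a[j]·b[(k-j) mod 4]. y[0] = 2×4 + 2×2 + 1×4 + 1×4 = 20; y[1] = 2×4 + 2×4 + 1×2 + 1×4 = 22; y[2] = 2×4 + 2×4 + 1×4 + 1×2 = 22; y[3] = 2×2 + 2×4 + 1×4 + 1×4 = 20. Result: [20, 22, 22, 20]

[20, 22, 22, 20]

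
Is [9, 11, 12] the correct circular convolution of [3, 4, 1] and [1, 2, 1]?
Recompute circular convolution of [3, 4, 1] and [1, 2, 1]: y[0] = 3×1 + 4×1 + 1×2 = 9; y[1] = 3×2 + 4×1 + 1×1 = 11; y[2] = 3×1 + 4×2 + 1×1 = 12 → [9, 11, 12]. Given [9, 11, 12] matches, so answer: Yes

Yes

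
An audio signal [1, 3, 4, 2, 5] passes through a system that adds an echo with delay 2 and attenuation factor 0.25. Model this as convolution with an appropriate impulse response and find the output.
Direct-path + delayed-attenuated-path model → impulse response h = [1, 0, 0.25] (1 at lag 0, 0.25 at lag 2). Output y[n] = x[n] + 0.25·x[n - 2] (with x[n] = 0 outside 0..4): y[0] = 1 + 0.25×0 = 1; y[1] = 3 + 0.25×0 = 3; y[2] = 4 + 0.25×1 = 4.25; y[3] = 2 + 0.25×3 = 2.75; y[4] = 5 + 0.25×4 = 6.0; y[5] = 0 + 0.25×2 = 0.5; y[6] = 0 + 0.25×5 = 1.25. So y = [1, 3, 4.25, 2.75, 6.0, 0.5, 1.25]

[1, 3, 4.25, 2.75, 6.0, 0.5, 1.25]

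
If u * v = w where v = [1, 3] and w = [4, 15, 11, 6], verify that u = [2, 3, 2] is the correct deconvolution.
Forward-compute [2, 3, 2] * [1, 3]: w[0] = 2×1 = 2; w[1] = 2×3 + 3×1 = 9; w[2] = 3×3 + 2×1 = 11; w[3] = 2×3 = 6 → [2, 9, 11, 6]. Does not match given w = [4, 15, 11, 6].

Not verified. [2, 3, 2] * [1, 3] = [2, 9, 11, 6], which differs from [4, 15, 11, 6] at index 0.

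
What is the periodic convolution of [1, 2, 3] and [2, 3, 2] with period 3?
Use y[k] = Σ_j s[j]·t[(k-j) mod 3]. y[0] = 1×2 + 2×2 + 3×3 = 15; y[1] = 1×3 + 2×2 + 3×2 = 13; y[2] = 1×2 + 2×3 + 3×2 = 14. Result: [15, 13, 14]

[15, 13, 14]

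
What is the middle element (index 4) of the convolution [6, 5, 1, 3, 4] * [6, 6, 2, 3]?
Use y[k] = Σ_i a[i]·b[k-i] at k=4. y[4] = 5×3 + 1×2 + 3×6 + 4×6 = 59

59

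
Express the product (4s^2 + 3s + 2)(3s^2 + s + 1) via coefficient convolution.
Ascending coefficients: a = [2, 3, 4], b = [1, 1, 3]. c[0] = 2×1 = 2; c[1] = 2×1 + 3×1 = 5; c[2] = 2×3 + 3×1 + 4×1 = 13; c[3] = 3×3 + 4×1 = 13; c[4] = 4×3 = 12. Result coefficients: [2, 5, 13, 13, 12] → 12s^4 + 13s^3 + 13s^2 + 5s + 2

12s^4 + 13s^3 + 13s^2 + 5s + 2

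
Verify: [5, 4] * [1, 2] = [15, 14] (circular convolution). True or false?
Recompute circular convolution of [5, 4] and [1, 2]: y[0] = 5×1 + 4×2 = 13; y[1] = 5×2 + 4×1 = 14 → [13, 14]. Compare to given [15, 14]: they differ at index 0: given 15, correct 13, so answer: No

No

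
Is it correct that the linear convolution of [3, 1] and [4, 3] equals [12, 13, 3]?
Recompute linear convolution of [3, 1] and [4, 3]: y[0] = 3×4 = 12; y[1] = 3×3 + 1×4 = 13; y[2] = 1×3 = 3 → [12, 13, 3]. Given [12, 13, 3] matches, so answer: Yes

Yes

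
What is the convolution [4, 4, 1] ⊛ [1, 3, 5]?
y[0] = 4×1 = 4; y[1] = 4×3 + 4×1 = 16; y[2] = 4×5 + 4×3 + 1×1 = 33; y[3] = 4×5 + 1×3 = 23; y[4] = 1×5 = 5

[4, 16, 33, 23, 5]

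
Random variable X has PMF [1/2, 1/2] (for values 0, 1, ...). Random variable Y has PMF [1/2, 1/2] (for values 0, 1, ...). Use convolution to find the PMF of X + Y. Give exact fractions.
P(X+Y=k) = Σ_i P(X=i)·P(Y=k-i) — a convolution of [1/2, 1/2] and [1/2, 1/2]. P(X+Y=0) = (1/2)×(1/2) = 1/4; P(X+Y=1) = (1/2)×(1/2) + (1/2)×(1/2) = 1/4 + 1/4 = 1/2; P(X+Y=2) = (1/2)×(1/2) = 1/4. PMF: [1/4, 1/2, 1/4] (sums to 1 ✓)

[1/4, 1/2, 1/4]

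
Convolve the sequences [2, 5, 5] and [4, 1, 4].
y[0] = 2×4 = 8; y[1] = 2×1 + 5×4 = 22; y[2] = 2×4 + 5×1 + 5×4 = 33; y[3] = 5×4 + 5×1 = 25; y[4] = 5×4 = 20

[8, 22, 33, 25, 20]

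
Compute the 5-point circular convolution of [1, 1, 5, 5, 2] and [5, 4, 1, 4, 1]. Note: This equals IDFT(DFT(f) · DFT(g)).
Either evaluate y[k] = Σ_j f[j]·g[(k-j) mod 5] directly, or use IDFT(DFT(f) · DFT(g)). y[0] = 1×5 + 1×1 + 5×4 + 5×1 + 2×4 = 39; y[1] = 1×4 + 1×5 + 5×1 + 5×4 + 2×1 = 36; y[2] = 1×1 + 1×4 + 5×5 + 5×1 + 2×4 = 43; y[3] = 1×4 + 1×1 + 5×4 + 5×5 + 2×1 = 52; y[4] = 1×1 + 1×4 + 5×1 + 5×4 + 2×5 = 40. Result: [39, 36, 43, 52, 40]

[39, 36, 43, 52, 40]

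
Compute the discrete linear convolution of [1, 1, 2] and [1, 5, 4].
y[0] = 1×1 = 1; y[1] = 1×5 + 1×1 = 6; y[2] = 1×4 + 1×5 + 2×1 = 11; y[3] = 1×4 + 2×5 = 14; y[4] = 2×4 = 8

[1, 6, 11, 14, 8]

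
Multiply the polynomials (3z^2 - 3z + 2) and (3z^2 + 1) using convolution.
Ascending coefficients: a = [2, -3, 3], b = [1, 0, 3]. c[0] = 2×1 = 2; c[1] = 2×0 + -3×1 = -3; c[2] = 2×3 + -3×0 + 3×1 = 9; c[3] = -3×3 + 3×0 = -9; c[4] = 3×3 = 9. Result coefficients: [2, -3, 9, -9, 9] → 9z^4 - 9z^3 + 9z^2 - 3z + 2

9z^4 - 9z^3 + 9z^2 - 3z + 2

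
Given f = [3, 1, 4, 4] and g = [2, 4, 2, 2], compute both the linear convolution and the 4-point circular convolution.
Linear: y_lin[0] = 3×2 = 6; y_lin[1] = 3×4 + 1×2 = 14; y_lin[2] = 3×2 + 1×4 + 4×2 = 18; y_lin[3] = 3×2 + 1×2 + 4×4 + 4×2 = 32; y_lin[4] = 1×2 + 4×2 + 4×4 = 26; y_lin[5] = 4×2 + 4×2 = 16; y_lin[6] = 4×2 = 8 → [6, 14, 18, 32, 26, 16, 8]. Circular (length 4): y[0] = 3×2 + 1×2 + 4×2 + 4×4 = 32; y[1] = 3×4 + 1×2 + 4×2 + 4×2 = 30; y[2] = 3×2 + 1×4 + 4×2 + 4×2 = 26; y[3] = 3×2 + 1×2 + 4×4 + 4×2 = 32 → [32, 30, 26, 32]

Linear: [6, 14, 18, 32, 26, 16, 8], Circular: [32, 30, 26, 32]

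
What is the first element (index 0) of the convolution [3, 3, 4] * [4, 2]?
Use y[k] = Σ_i a[i]·b[k-i] at k=0. y[0] = 3×4 = 12

12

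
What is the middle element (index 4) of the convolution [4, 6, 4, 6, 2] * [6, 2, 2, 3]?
Use y[k] = Σ_i a[i]·b[k-i] at k=4. y[4] = 6×3 + 4×2 + 6×2 + 2×6 = 50

50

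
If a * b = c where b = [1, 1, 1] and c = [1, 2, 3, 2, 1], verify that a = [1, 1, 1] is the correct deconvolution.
Forward-compute [1, 1, 1] * [1, 1, 1]: c[0] = 1×1 = 1; c[1] = 1×1 + 1×1 = 2; c[2] = 1×1 + 1×1 + 1×1 = 3; c[3] = 1×1 + 1×1 = 2; c[4] = 1×1 = 1 → [1, 2, 3, 2, 1]. Matches given c = [1, 2, 3, 2, 1], so verified.

Verified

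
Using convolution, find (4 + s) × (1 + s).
Ascending coefficients: a = [4, 1], b = [1, 1]. c[0] = 4×1 = 4; c[1] = 4×1 + 1×1 = 5; c[2] = 1×1 = 1. Result coefficients: [4, 5, 1] → 4 + 5s + s^2

4 + 5s + s^2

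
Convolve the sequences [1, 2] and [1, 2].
y[0] = 1×1 = 1; y[1] = 1×2 + 2×1 = 4; y[2] = 2×2 = 4

[1, 4, 4]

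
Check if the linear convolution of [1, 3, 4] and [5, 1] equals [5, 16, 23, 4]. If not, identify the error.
Recompute linear convolution of [1, 3, 4] and [5, 1]: y[0] = 1×5 = 5; y[1] = 1×1 + 3×5 = 16; y[2] = 3×1 + 4×5 = 23; y[3] = 4×1 = 4 → [5, 16, 23, 4]. Given [5, 16, 23, 4] matches, so answer: Yes

Yes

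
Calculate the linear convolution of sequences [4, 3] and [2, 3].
y[0] = 4×2 = 8; y[1] = 4×3 + 3×2 = 18; y[2] = 3×3 = 9

[8, 18, 9]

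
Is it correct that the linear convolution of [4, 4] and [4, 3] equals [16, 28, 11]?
Recompute linear convolution of [4, 4] and [4, 3]: y[0] = 4×4 = 16; y[1] = 4×3 + 4×4 = 28; y[2] = 4×3 = 12 → [16, 28, 12]. Compare to given [16, 28, 11]: they differ at index 2: given 11, correct 12, so answer: No

No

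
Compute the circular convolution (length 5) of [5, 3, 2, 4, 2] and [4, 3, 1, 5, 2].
Use y[k] = Σ_j s[j]·t[(k-j) mod 5]. y[0] = 5×4 + 3×2 + 2×5 + 4×1 + 2×3 = 46; y[1] = 5×3 + 3×4 + 2×2 + 4×5 + 2×1 = 53; y[2] = 5×1 + 3×3 + 2×4 + 4×2 + 2×5 = 40; y[3] = 5×5 + 3×1 + 2×3 + 4×4 + 2×2 = 54; y[4] = 5×2 + 3×5 + 2×1 + 4×3 + 2×4 = 47. Result: [46, 53, 40, 54, 47]

[46, 53, 40, 54, 47]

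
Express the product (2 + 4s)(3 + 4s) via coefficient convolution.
Ascending coefficients: a = [2, 4], b = [3, 4]. c[0] = 2×3 = 6; c[1] = 2×4 + 4×3 = 20; c[2] = 4×4 = 16. Result coefficients: [6, 20, 16] → 6 + 20s + 16s^2

6 + 20s + 16s^2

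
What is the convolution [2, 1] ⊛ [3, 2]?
y[0] = 2×3 = 6; y[1] = 2×2 + 1×3 = 7; y[2] = 1×2 = 2

[6, 7, 2]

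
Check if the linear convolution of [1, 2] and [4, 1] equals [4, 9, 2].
Recompute linear convolution of [1, 2] and [4, 1]: y[0] = 1×4 = 4; y[1] = 1×1 + 2×4 = 9; y[2] = 2×1 = 2 → [4, 9, 2]. Given [4, 9, 2] matches, so answer: Yes

Yes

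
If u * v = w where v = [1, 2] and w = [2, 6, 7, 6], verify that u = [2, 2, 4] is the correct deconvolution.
Forward-compute [2, 2, 4] * [1, 2]: w[0] = 2×1 = 2; w[1] = 2×2 + 2×1 = 6; w[2] = 2×2 + 4×1 = 8; w[3] = 4×2 = 8 → [2, 6, 8, 8]. Does not match given w = [2, 6, 7, 6].

Not verified. [2, 2, 4] * [1, 2] = [2, 6, 8, 8], which differs from [2, 6, 7, 6] at index 2.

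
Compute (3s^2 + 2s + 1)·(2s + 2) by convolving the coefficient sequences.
Ascending coefficients: a = [1, 2, 3], b = [2, 2]. c[0] = 1×2 = 2; c[1] = 1×2 + 2×2 = 6; c[2] = 2×2 + 3×2 = 10; c[3] = 3×2 = 6. Result coefficients: [2, 6, 10, 6] → 6s^3 + 10s^2 + 6s + 2

6s^3 + 10s^2 + 6s + 2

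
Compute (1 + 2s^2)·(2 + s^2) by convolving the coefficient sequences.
Ascending coefficients: a = [1, 0, 2], b = [2, 0, 1]. c[0] = 1×2 = 2; c[1] = 1×0 + 0×2 = 0; c[2] = 1×1 + 0×0 + 2×2 = 5; c[3] = 0×1 + 2×0 = 0; c[4] = 2×1 = 2. Result coefficients: [2, 0, 5, 0, 2] → 2 + 5s^2 + 2s^4

2 + 5s^2 + 2s^4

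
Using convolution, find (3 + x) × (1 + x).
Ascending coefficients: a = [3, 1], b = [1, 1]. c[0] = 3×1 = 3; c[1] = 3×1 + 1×1 = 4; c[2] = 1×1 = 1. Result coefficients: [3, 4, 1] → 3 + 4x + x^2

3 + 4x + x^2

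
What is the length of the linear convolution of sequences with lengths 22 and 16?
Linear/full convolution length: m + n - 1 = 22 + 16 - 1 = 37

37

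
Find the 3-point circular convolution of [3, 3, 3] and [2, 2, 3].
Use y[k] = Σ_j s[j]·t[(k-j) mod 3]. y[0] = 3×2 + 3×3 + 3×2 = 21; y[1] = 3×2 + 3×2 + 3×3 = 21; y[2] = 3×3 + 3×2 + 3×2 = 21. Result: [21, 21, 21]

[21, 21, 21]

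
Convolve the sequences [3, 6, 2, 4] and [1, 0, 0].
y[0] = 3×1 = 3; y[1] = 3×0 + 6×1 = 6; y[2] = 3×0 + 6×0 + 2×1 = 2; y[3] = 6×0 + 2×0 + 4×1 = 4; y[4] = 2×0 + 4×0 = 0; y[5] = 4×0 = 0

[3, 6, 2, 4, 0, 0]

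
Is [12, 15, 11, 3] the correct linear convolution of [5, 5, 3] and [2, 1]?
Recompute linear convolution of [5, 5, 3] and [2, 1]: y[0] = 5×2 = 10; y[1] = 5×1 + 5×2 = 15; y[2] = 5×1 + 3×2 = 11; y[3] = 3×1 = 3 → [10, 15, 11, 3]. Compare to given [12, 15, 11, 3]: they differ at index 0: given 12, correct 10, so answer: No

No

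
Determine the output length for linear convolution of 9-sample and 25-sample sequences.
Linear/full convolution length: m + n - 1 = 9 + 25 - 1 = 33

33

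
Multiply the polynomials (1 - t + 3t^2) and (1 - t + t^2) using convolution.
Ascending coefficients: a = [1, -1, 3], b = [1, -1, 1]. c[0] = 1×1 = 1; c[1] = 1×-1 + -1×1 = -2; c[2] = 1×1 + -1×-1 + 3×1 = 5; c[3] = -1×1 + 3×-1 = -4; c[4] = 3×1 = 3. Result coefficients: [1, -2, 5, -4, 3] → 1 - 2t + 5t^2 - 4t^3 + 3t^4

1 - 2t + 5t^2 - 4t^3 + 3t^4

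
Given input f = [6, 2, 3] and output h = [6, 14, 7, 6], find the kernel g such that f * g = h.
Output length 4 = len(f) + len(g) - 1 ⇒ len(g) = 2. Solve g forward using g[k] = (h[k] - Σ_{i≥1} f[i]·g[k-i]) / f[0]: g[0] = h[0] / f[0] = 6 / 6 = 1; g[1] = (h[1] - 2×1) / f[0] = (14 - 2×1) / 6 = 2. So g = [1, 2]. Forward-check [6, 2, 3] * [1, 2]: h[0] = 6×1 = 6; h[1] = 6×2 + 2×1 = 14; h[2] = 2×2 + 3×1 = 7; h[3] = 3×2 = 6 → [6, 14, 7, 6] ✓

[1, 2]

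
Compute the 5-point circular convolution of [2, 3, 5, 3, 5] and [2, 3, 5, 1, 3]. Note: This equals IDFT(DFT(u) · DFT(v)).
Either evaluate y[k] = Σ_j u[j]·v[(k-j) mod 5] directly, or use IDFT(DFT(u) · DFT(v)). y[0] = 2×2 + 3×3 + 5×1 + 3×5 + 5×3 = 48; y[1] = 2×3 + 3×2 + 5×3 + 3×1 + 5×5 = 55; y[2] = 2×5 + 3×3 + 5×2 + 3×3 + 5×1 = 43; y[3] = 2×1 + 3×5 + 5×3 + 3×2 + 5×3 = 53; y[4] = 2×3 + 3×1 + 5×5 + 3×3 + 5×2 = 53. Result: [48, 55, 43, 53, 53]

[48, 55, 43, 53, 53]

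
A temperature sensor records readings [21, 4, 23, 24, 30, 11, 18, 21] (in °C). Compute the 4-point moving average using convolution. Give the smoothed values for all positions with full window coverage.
4-point moving average kernel = [1, 1, 1, 1]. Apply in 'valid' mode (full window coverage): avg[0] = (21 + 4 + 23 + 24) / 4 = 18.0; avg[1] = (4 + 23 + 24 + 30) / 4 = 20.25; avg[2] = (23 + 24 + 30 + 11) / 4 = 22.0; avg[3] = (24 + 30 + 11 + 18) / 4 = 20.75; avg[4] = (30 + 11 + 18 + 21) / 4 = 20.0. Smoothed values: [18.0, 20.25, 22.0, 20.75, 20.0]

[18.0, 20.25, 22.0, 20.75, 20.0]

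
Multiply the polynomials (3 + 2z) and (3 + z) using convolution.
Ascending coefficients: a = [3, 2], b = [3, 1]. c[0] = 3×3 = 9; c[1] = 3×1 + 2×3 = 9; c[2] = 2×1 = 2. Result coefficients: [9, 9, 2] → 9 + 9z + 2z^2

9 + 9z + 2z^2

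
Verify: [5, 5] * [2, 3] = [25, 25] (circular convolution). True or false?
Recompute circular convolution of [5, 5] and [2, 3]: y[0] = 5×2 + 5×3 = 25; y[1] = 5×3 + 5×2 = 25 → [25, 25]. Given [25, 25] matches, so answer: Yes

Yes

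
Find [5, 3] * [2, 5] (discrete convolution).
y[0] = 5×2 = 10; y[1] = 5×5 + 3×2 = 31; y[2] = 3×5 = 15

[10, 31, 15]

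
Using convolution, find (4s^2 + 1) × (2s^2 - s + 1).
Ascending coefficients: a = [1, 0, 4], b = [1, -1, 2]. c[0] = 1×1 = 1; c[1] = 1×-1 + 0×1 = -1; c[2] = 1×2 + 0×-1 + 4×1 = 6; c[3] = 0×2 + 4×-1 = -4; c[4] = 4×2 = 8. Result coefficients: [1, -1, 6, -4, 8] → 8s^4 - 4s^3 + 6s^2 - s + 1

8s^4 - 4s^3 + 6s^2 - s + 1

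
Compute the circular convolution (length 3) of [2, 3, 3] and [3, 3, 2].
Use y[k] = Σ_j u[j]·v[(k-j) mod 3]. y[0] = 2×3 + 3×2 + 3×3 = 21; y[1] = 2×3 + 3×3 + 3×2 = 21; y[2] = 2×2 + 3×3 + 3×3 = 22. Result: [21, 21, 22]

[21, 21, 22]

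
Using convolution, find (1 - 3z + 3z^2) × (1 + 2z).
Ascending coefficients: a = [1, -3, 3], b = [1, 2]. c[0] = 1×1 = 1; c[1] = 1×2 + -3×1 = -1; c[2] = -3×2 + 3×1 = -3; c[3] = 3×2 = 6. Result coefficients: [1, -1, -3, 6] → 1 - z - 3z^2 + 6z^3

1 - z - 3z^2 + 6z^3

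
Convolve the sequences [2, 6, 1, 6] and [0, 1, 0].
y[0] = 2×0 = 0; y[1] = 2×1 + 6×0 = 2; y[2] = 2×0 + 6×1 + 1×0 = 6; y[3] = 6×0 + 1×1 + 6×0 = 1; y[4] = 1×0 + 6×1 = 6; y[5] = 6×0 = 0

[0, 2, 6, 1, 6, 0]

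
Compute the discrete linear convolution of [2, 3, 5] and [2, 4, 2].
y[0] = 2×2 = 4; y[1] = 2×4 + 3×2 = 14; y[2] = 2×2 + 3×4 + 5×2 = 26; y[3] = 3×2 + 5×4 = 26; y[4] = 5×2 = 10

[4, 14, 26, 26, 10]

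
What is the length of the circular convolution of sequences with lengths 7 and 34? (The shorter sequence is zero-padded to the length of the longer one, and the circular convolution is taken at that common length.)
Circular convolution (zero-padding the shorter input) has length max(m, n) = max(7, 34) = 34

34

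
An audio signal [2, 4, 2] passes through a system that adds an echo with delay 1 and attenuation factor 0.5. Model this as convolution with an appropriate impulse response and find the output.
Direct-path + delayed-attenuated-path model → impulse response h = [1, 0.5] (1 at lag 0, 0.5 at lag 1). Output y[n] = x[n] + 0.5·x[n - 1] (with x[n] = 0 outside 0..2): y[0] = 2 + 0.5×0 = 2; y[1] = 4 + 0.5×2 = 5.0; y[2] = 2 + 0.5×4 = 4.0; y[3] = 0 + 0.5×2 = 1.0. So y = [2, 5.0, 4.0, 1.0]

[2, 5.0, 4.0, 1.0]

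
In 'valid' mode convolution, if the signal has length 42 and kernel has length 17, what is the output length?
'Valid' mode counts only positions where the kernel fully overlaps the signal: m - n + 1 = 42 - 17 + 1 = 26

26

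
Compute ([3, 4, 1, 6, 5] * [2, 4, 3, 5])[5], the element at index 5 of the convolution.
Use y[k] = Σ_i a[i]·b[k-i] at k=5. y[5] = 1×5 + 6×3 + 5×4 = 43

43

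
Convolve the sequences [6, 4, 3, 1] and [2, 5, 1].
y[0] = 6×2 = 12; y[1] = 6×5 + 4×2 = 38; y[2] = 6×1 + 4×5 + 3×2 = 32; y[3] = 4×1 + 3×5 + 1×2 = 21; y[4] = 3×1 + 1×5 = 8; y[5] = 1×1 = 1

[12, 38, 32, 21, 8, 1]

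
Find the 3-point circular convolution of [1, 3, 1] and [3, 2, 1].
Use y[k] = Σ_j x[j]·h[(k-j) mod 3]. y[0] = 1×3 + 3×1 + 1×2 = 8; y[1] = 1×2 + 3×3 + 1×1 = 12; y[2] = 1×1 + 3×2 + 1×3 = 10. Result: [8, 12, 10]

[8, 12, 10]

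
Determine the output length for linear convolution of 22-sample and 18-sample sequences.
Linear/full convolution length: m + n - 1 = 22 + 18 - 1 = 39

39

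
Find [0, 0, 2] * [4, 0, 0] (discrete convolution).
y[0] = 0×4 = 0; y[1] = 0×0 + 0×4 = 0; y[2] = 0×0 + 0×0 + 2×4 = 8; y[3] = 0×0 + 2×0 = 0; y[4] = 2×0 = 0

[0, 0, 8, 0, 0]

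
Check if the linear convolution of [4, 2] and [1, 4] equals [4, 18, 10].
Recompute linear convolution of [4, 2] and [1, 4]: y[0] = 4×1 = 4; y[1] = 4×4 + 2×1 = 18; y[2] = 2×4 = 8 → [4, 18, 8]. Compare to given [4, 18, 10]: they differ at index 2: given 10, correct 8, so answer: No

No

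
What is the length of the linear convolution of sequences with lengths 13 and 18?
Linear/full convolution length: m + n - 1 = 13 + 18 - 1 = 30

30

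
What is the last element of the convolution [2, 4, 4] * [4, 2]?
Use y[k] = Σ_i a[i]·b[k-i] at k=3. y[3] = 4×2 = 8

8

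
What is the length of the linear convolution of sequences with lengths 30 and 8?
Linear/full convolution length: m + n - 1 = 30 + 8 - 1 = 37

37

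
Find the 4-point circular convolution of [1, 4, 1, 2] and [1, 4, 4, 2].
Use y[k] = Σ_j u[j]·v[(k-j) mod 4]. y[0] = 1×1 + 4×2 + 1×4 + 2×4 = 21; y[1] = 1×4 + 4×1 + 1×2 + 2×4 = 18; y[2] = 1×4 + 4×4 + 1×1 + 2×2 = 25; y[3] = 1×2 + 4×4 + 1×4 + 2×1 = 24. Result: [21, 18, 25, 24]

[21, 18, 25, 24]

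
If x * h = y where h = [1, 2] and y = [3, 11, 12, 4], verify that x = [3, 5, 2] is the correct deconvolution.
Forward-compute [3, 5, 2] * [1, 2]: y[0] = 3×1 = 3; y[1] = 3×2 + 5×1 = 11; y[2] = 5×2 + 2×1 = 12; y[3] = 2×2 = 4 → [3, 11, 12, 4]. Matches given y = [3, 11, 12, 4], so verified.

Verified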